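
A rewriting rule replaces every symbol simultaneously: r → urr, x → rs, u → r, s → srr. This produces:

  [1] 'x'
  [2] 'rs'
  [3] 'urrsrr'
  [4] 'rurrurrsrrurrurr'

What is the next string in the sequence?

urrrurrurrrurrurrsrrurrurrrurrurrrurrurr

Replace each of the 16 characters of rurrurrsrrurrurr in place — urr r urr urr r urr urr srr urr urr r urr urr r urr urr — and concatenate.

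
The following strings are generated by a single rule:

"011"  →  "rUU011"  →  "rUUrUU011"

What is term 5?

rUUrUUrUUrUU011

Every step adds rUU at the front: s(k+1) = rUU·s(k).
From rUUrUU011, 2 further steps: rUUrUU011 → rUUrUUrUU011 → (answer).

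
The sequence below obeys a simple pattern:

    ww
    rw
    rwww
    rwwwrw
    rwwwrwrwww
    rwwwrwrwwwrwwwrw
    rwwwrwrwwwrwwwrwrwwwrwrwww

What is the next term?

rwwwrwrwwwrwwwrwrwwwrwrwwwrwwwrwrwwwrwwwrw

From term 3 onward, concatenate the last term with the second-to-last: rw·ww = rwww, rwww·rw = rwwwrw, …
So term 8 is rwwwrwrwwwrwwwrwrwwwrwrwww·rwwwrwrwwwrwwwrw.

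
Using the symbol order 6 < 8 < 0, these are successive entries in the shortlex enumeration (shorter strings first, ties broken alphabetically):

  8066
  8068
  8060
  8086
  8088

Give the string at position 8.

8008

Advancing 3 positions from 8088 through 8088 → 8080 → 8006 reaches term 8.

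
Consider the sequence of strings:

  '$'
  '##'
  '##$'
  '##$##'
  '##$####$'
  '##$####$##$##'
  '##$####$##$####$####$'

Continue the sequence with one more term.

From term 3 onward, concatenate the last term with the second-to-last: ##·$ = ##$, ##$·## = ##$##, …
So term 8 is ##$####$##$####$####$·##$####$##$##.

##$####$##$####$####$##$####$##$##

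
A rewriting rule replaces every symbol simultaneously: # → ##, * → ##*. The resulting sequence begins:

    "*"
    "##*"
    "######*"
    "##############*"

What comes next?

Rewriting the 15 symbols of ##############* one by one yields ## ## ## ## ## ## ## ## ## ## ## ## ## ## ##*; concatenated:

##############################*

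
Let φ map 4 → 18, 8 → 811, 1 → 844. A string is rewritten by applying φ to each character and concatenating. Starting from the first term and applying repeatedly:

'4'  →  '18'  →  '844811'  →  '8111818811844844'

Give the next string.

81184484484481184481181184484481118188111818

Applying the rule to each of the 16 symbols of 8111818811844844 gives the pieces 811 844 844 844 811 844 811 811 844 844 811 18 18 811 18 18, which concatenate to the answer.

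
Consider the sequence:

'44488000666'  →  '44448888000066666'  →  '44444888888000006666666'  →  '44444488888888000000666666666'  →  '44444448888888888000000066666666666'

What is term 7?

44444444488888888888888000000000666666666666666

Each string has the form 4^{n+2} 8^{2n} 0^{n+2} 6^{2n+1} (n = 1, 2, …).
At n = 7 the blocks have lengths 9, 14, 9, 15.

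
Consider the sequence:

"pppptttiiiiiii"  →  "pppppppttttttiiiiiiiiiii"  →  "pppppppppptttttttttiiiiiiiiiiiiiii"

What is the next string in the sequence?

Each string has the form p^{3n+1} t^{3n} i^{4n+3} (n = 1, 2, …).
At n = 4 the blocks have lengths 13, 12, 19.

pppppppppppppttttttttttttiiiiiiiiiiiiiiiiiii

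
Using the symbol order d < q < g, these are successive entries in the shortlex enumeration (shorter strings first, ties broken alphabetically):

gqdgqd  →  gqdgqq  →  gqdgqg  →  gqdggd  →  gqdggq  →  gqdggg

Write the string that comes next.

gqqddd

Treat gqdggg as a base-3 numeral over the given alphabet and add one, carrying through any trailing g's.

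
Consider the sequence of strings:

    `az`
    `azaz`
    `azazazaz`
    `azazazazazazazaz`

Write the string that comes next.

Every step duplicates the string.
So the next term is two copies of azazazazazazazaz.

azazazazazazazazazazazazazazazaz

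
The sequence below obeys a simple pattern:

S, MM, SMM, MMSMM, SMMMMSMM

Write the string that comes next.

Each term (from the third on) is the two preceding terms concatenated in order: term 3 = S·MM = SMM.
Continuing: MMSMM · SMMMMSMM gives term 6.

MMSMMSMMMMSMM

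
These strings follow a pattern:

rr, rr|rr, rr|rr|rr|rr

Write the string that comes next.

Every step duplicates the string with '|' between the halves.
So the next term is two copies of rr|rr|rr|rr with '|' between the halves.

rr|rr|rr|rr|rr|rr|rr|rr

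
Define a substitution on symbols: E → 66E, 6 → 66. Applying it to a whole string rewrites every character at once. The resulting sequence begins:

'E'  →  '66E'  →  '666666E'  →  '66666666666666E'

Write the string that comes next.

666666666666666666666666666666E

Applying the rule to each of the 15 symbols of 66666666666666E gives the pieces 66 66 66 66 66 66 66 66 66 66 66 66 66 66 66E, which concatenate to the answer.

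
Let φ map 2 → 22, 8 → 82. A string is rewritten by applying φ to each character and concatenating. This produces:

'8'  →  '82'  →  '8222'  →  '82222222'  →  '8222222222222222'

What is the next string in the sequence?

82222222222222222222222222222222

Applying the rule to each of the 16 symbols of 8222222222222222 gives the pieces 82 22 22 22 22 22 22 22 22 22 22 22 22 22 22 22, which concatenate to the answer.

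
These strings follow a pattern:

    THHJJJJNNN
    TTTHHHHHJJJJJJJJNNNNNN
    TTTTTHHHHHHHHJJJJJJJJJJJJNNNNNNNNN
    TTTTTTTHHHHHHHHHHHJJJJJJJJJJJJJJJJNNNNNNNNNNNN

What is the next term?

Term n consists of 2n-1 T's, followed by 3n-1 H's, followed by 4n J's, followed by 3n N's (n = 1, 2, …).
For the next term, n = 5, so the run lengths are 9, 14, 20, 15.

TTTTTTTTTHHHHHHHHHHHHHHJJJJJJJJJJJJJJJJJJJJNNNNNNNNNNNNNNN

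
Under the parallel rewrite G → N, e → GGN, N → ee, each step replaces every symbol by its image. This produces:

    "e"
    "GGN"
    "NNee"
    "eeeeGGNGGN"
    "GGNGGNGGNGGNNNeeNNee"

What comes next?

NNeeNNeeNNeeNNeeeeeeGGNGGNeeeeGGNGGN

Applying the rule to each of the 20 symbols of GGNGGNGGNGGNNNeeNNee gives the pieces N N ee N N ee N N ee N N ee ee ee GGN GGN ee ee GGN GGN, which concatenate to the answer.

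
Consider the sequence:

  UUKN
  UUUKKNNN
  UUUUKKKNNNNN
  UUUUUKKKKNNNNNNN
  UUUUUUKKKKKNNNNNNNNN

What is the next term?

Term n consists of n+1 U's, followed by n K's, followed by 2n-1 N's (n = 1, 2, …).
Setting n = 6 gives 7, 6, 11 characters in each block.

UUUUUUUKKKKKKNNNNNNNNNNN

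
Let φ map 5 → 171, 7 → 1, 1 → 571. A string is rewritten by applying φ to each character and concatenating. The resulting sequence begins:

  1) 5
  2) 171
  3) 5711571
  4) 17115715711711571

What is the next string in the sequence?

Rewriting the 17 symbols of 17115715711711571 one by one yields 571 1 571 571 171 1 571 171 1 571 571 1 571 571 171 1 571; concatenated:

57115715711711571171157157115715711711571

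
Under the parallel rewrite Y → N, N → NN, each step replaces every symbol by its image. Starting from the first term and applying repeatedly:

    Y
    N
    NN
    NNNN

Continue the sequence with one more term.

NNNNNNNN

Apply φ to NNNN symbol by symbol: N→NN, N→NN, N→NN, N→NN; joined: NN NN NN NN.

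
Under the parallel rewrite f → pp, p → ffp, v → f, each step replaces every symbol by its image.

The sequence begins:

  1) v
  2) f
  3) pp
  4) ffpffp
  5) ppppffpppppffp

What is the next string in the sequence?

ffpffpffpffpppppffpffpffpffpffpppppffp

φ(ppppffpppppffp) expands symbol-by-symbol to ffp ffp ffp ffp pp pp ffp ffp ffp ffp ffp pp pp ffp; joining the 14 pieces gives the next term.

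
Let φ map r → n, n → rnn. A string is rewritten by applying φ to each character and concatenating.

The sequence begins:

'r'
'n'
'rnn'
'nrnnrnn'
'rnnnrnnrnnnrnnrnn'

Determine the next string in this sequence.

Applying the rule to each of the 17 symbols of rnnnrnnrnnnrnnrnn gives the pieces n rnn rnn rnn n rnn rnn n rnn rnn rnn n rnn rnn n rnn rnn, which concatenate to the answer.

nrnnrnnrnnnrnnrnnnrnnrnnrnnnrnnrnnnrnnrnn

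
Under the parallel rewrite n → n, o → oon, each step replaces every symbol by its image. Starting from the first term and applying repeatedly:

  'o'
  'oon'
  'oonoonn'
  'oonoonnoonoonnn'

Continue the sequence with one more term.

oonoonnoonoonnnoonoonnoonoonnnn

Replace each of the 15 characters of oonoonnoonoonnn in place — oon oon n oon oon n n oon oon n oon oon n n n — and concatenate.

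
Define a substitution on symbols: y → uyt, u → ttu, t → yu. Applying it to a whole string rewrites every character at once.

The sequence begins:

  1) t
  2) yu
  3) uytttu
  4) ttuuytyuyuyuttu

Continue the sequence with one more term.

yuyuttuttuuytyuuytttuuytttuuytttuyuyuttu

Applying the rule to each of the 15 symbols of ttuuytyuyuyuttu gives the pieces yu yu ttu ttu uyt yu uyt ttu uyt ttu uyt ttu yu yu ttu, which concatenate to the answer.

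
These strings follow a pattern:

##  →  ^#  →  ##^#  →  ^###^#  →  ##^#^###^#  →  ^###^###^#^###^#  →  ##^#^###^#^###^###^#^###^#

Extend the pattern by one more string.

^###^###^#^###^###^#^###^#^###^###^#^###^#

From term 3 onward, concatenate the second-to-last term with the last: ##·^# = ##^#, ^#·##^# = ^###^#, …
So term 8 is ^###^###^#^###^#·##^#^###^#^###^###^#^###^#.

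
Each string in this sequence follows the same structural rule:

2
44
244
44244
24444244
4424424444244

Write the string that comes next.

This is a Fibonacci-style word recurrence s(k) = s(k−2)·s(k−1): e.g. 2·44 = 244.
Continuing: 24444244 · 4424424444244 gives term 7.

244442444424424444244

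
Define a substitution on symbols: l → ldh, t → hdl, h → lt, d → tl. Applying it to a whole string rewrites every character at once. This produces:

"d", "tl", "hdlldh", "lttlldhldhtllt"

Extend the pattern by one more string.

Replace each of the 14 characters of lttlldhldhtllt in place — ldh hdl hdl ldh ldh tl lt ldh tl lt hdl ldh ldh hdl — and concatenate.

ldhhdlhdlldhldhtlltldhtllthdlldhldhhdl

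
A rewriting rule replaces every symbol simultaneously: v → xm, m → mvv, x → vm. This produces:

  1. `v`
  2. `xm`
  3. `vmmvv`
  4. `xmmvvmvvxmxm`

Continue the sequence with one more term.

Expanding xmmvvmvvxmxm: x→vm, m→mvv, m→mvv, v→xm, v→xm, m→mvv, v→xm, v→xm, x→vm, m→mvv, x→vm, m→mvv. Concatenated: vm mvv mvv xm xm mvv xm xm vm mvv vm mvv.

vmmvvmvvxmxmmvvxmxmvmmvvvmmvv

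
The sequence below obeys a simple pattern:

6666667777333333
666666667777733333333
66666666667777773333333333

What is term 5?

666666666666667777777733333333333333

Reading off run lengths: 6 runs 6, 8, 10; 7 runs 4, 5, 6; 3 runs 6, 8, 10 — each is linear in n, where the shown terms are n = 3, 4, 5.
For term 5, n = 7, so the run lengths are 14, 8, 14.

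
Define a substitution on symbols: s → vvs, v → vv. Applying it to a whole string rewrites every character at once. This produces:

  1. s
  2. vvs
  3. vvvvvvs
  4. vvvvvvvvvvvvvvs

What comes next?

Rewriting the 15 symbols of vvvvvvvvvvvvvvs one by one yields vv vv vv vv vv vv vv vv vv vv vv vv vv vv vvs; concatenated:

vvvvvvvvvvvvvvvvvvvvvvvvvvvvvvs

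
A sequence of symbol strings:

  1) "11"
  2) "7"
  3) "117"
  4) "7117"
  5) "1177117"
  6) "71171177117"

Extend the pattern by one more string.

117711771171177117

This is a Fibonacci-style word recurrence s(k) = s(k−2)·s(k−1): e.g. 11·7 = 117.
The next term joins 1177117 and 71171177117.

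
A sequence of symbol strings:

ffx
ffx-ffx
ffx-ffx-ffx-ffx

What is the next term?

ffx-ffx-ffx-ffx-ffx-ffx-ffx-ffx

Every step duplicates the string with '-' between the halves.
One more doubling of ffx-ffx-ffx-ffx gives the answer.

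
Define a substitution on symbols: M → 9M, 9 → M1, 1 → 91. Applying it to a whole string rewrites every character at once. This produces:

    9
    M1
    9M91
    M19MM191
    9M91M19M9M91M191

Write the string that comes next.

φ(9M91M19M9M91M191) expands symbol-by-symbol to M1 9M M1 91 9M 91 M1 9M M1 9M M1 91 9M 91 M1 91; joining the 16 pieces gives the next term.

M19MM1919M91M19MM19MM1919M91M191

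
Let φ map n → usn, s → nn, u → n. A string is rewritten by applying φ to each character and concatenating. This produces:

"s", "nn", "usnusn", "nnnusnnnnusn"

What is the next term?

usnusnusnnnnusnusnusnusnnnnusn

Expanding nnnusnnnnusn: n→usn, n→usn, n→usn, u→n, s→nn, n→usn, n→usn, n→usn, n→usn, u→n, s→nn, n→usn. Concatenated: usn usn usn n nn usn usn usn usn n nn usn.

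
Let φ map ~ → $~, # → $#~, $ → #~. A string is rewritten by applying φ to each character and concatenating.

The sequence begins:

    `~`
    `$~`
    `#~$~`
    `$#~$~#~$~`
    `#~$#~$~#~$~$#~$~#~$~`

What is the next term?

Rewriting the 20 symbols of #~$#~$~#~$~$#~$~#~$~ one by one yields $#~ $~ #~ $#~ $~ #~ $~ $#~ $~ #~ $~ #~ $#~ $~ #~ $~ $#~ $~ #~ $~; concatenated:

$#~$~#~$#~$~#~$~$#~$~#~$~#~$#~$~#~$~$#~$~#~$~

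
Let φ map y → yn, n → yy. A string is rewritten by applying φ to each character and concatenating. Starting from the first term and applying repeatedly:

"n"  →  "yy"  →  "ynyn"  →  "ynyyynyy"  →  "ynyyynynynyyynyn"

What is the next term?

ynyyynynynyyynyyynyyynynynyyynyy

φ(ynyyynynynyyynyn) expands symbol-by-symbol to yn yy yn yn yn yy yn yy yn yy yn yn yn yy yn yy; joining the 16 pieces gives the next term.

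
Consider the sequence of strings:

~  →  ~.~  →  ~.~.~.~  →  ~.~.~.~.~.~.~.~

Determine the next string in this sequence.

s(k+1) = s(k)·.·s(k) — each term doubles the last with '.' between the halves.
One more doubling of ~.~.~.~.~.~.~.~ gives the answer.

~.~.~.~.~.~.~.~.~.~.~.~.~.~.~.~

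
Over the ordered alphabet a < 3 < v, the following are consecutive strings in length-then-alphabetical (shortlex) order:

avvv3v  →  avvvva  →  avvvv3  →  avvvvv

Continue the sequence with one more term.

The successor of avvvvv increments the rightmost position that isn't already v and resets every position after it to a.

3aaaaa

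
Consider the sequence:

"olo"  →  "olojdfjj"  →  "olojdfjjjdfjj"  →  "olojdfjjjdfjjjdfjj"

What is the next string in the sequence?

Every step adds jdfjj to the end: s(k+1) = s(k)·jdfjj.
Applying this once more to olojdfjjjdfjjjdfjj:

olojdfjjjdfjjjdfjjjdfjj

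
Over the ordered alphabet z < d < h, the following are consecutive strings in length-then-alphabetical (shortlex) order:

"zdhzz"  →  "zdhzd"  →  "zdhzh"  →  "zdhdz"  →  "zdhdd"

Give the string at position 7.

zdhhz

Advancing 2 positions from zdhdd through zdhdd → zdhdh reaches term 7.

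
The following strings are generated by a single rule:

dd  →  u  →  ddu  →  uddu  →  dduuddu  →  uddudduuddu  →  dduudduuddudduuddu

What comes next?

uddudduuddudduudduuddudduuddu

Each term (from the third on) is the two preceding terms concatenated in order: term 3 = dd·u = ddu.
Continuing: uddudduuddu · dduudduuddudduuddu gives term 8.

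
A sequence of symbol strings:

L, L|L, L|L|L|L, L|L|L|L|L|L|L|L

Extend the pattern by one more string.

Each string is two copies of the previous one joined by '|'.
Doubling L|L|L|L|L|L|L|L with '|' between the halves:

L|L|L|L|L|L|L|L|L|L|L|L|L|L|L|L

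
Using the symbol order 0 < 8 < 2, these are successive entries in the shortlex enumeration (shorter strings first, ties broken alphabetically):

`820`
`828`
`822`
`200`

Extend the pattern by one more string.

The successor of 200 increments the rightmost position that isn't already 2 and resets every position after it to 0.

208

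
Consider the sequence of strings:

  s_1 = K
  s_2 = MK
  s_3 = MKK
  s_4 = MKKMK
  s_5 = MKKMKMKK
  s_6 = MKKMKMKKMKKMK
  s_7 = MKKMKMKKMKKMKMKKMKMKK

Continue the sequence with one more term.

MKKMKMKKMKKMKMKKMKMKKMKKMKMKKMKKMK

This is a Fibonacci-style word recurrence s(k) = s(k−1)·s(k−2): e.g. MK·K = MKK.
So term 8 is MKKMKMKKMKKMKMKKMKMKK·MKKMKMKKMKKMK.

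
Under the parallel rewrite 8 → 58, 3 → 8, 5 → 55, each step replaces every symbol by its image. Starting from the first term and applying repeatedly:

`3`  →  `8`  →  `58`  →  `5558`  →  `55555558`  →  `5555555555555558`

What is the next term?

Applying the rule to each of the 16 symbols of 5555555555555558 gives the pieces 55 55 55 55 55 55 55 55 55 55 55 55 55 55 55 58, which concatenate to the answer.

55555555555555555555555555555558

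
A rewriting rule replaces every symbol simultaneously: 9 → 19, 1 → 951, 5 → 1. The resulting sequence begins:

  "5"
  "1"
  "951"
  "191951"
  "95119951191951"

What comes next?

Rewriting the 14 symbols of 95119951191951 one by one yields 19 1 951 951 19 19 1 951 951 19 951 19 1 951; concatenated:

1919519511919195195119951191951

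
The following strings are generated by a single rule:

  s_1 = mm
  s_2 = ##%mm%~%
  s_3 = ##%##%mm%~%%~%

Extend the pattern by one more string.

Every step adds ##% to the front and %~% to the end of the previous string.
Applying this once more to ##%##%mm%~%%~%:

##%##%##%mm%~%%~%%~%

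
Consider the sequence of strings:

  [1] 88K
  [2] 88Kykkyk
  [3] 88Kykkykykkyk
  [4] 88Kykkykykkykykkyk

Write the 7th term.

The strings grow by a fixed suffix ykkyk each time.
From 88Kykkykykkykykkyk, 3 further steps: 88Kykkykykkykykkyk → 88Kykkykykkykykkykykkyk → 88Kykkykykkykykkykykkykykkyk → (answer).

88Kykkykykkykykkykykkykykkykykkyk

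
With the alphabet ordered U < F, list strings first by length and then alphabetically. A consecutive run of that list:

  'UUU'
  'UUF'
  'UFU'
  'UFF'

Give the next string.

Treat UFF as a base-2 numeral over the given alphabet and add one, carrying through any trailing F's.

FUU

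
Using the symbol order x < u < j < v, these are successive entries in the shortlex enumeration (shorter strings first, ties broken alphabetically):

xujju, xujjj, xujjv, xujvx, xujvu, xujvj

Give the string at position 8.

xuvxx

Stepping forward 2 times from xujvj: xujvj → xujvv, then the target.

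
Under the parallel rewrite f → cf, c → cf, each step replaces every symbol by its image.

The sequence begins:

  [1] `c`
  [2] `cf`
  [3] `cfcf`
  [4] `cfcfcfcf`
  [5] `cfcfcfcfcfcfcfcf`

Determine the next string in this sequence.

Rewriting the 16 symbols of cfcfcfcfcfcfcfcf one by one yields cf cf cf cf cf cf cf cf cf cf cf cf cf cf cf cf; concatenated:

cfcfcfcfcfcfcfcfcfcfcfcfcfcfcfcf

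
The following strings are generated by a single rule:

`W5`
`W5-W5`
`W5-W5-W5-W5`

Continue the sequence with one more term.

s(k+1) = s(k)·-·s(k) — each term doubles the last with '-' between the halves.
So the next term is two copies of W5-W5-W5-W5 with '-' between the halves.

W5-W5-W5-W5-W5-W5-W5-W5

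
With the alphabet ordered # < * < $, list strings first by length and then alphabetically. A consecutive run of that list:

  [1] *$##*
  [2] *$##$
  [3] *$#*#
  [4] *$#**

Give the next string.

*$#*$

Treat *$#** as a base-3 numeral over the given alphabet and add one, carrying through any trailing $'s.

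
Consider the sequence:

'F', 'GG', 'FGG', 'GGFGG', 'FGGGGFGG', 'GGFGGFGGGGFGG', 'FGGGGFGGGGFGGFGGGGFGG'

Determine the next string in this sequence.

GGFGGFGGGGFGGFGGGGFGGGGFGGFGGGGFGG

From term 3 onward, concatenate the second-to-last term with the last: F·GG = FGG, GG·FGG = GGFGG, …
The next term joins GGFGGFGGGGFGG and FGGGGFGGGGFGGFGGGGFGG.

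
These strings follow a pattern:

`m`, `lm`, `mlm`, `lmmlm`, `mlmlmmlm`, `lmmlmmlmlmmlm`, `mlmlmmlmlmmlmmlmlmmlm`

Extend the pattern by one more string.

lmmlmmlmlmmlmmlmlmmlmlmmlmmlmlmmlm

From term 3 onward, concatenate the second-to-last term with the last: m·lm = mlm, lm·mlm = lmmlm, …
So term 8 is lmmlmmlmlmmlm·mlmlmmlmlmmlmmlmlmmlm.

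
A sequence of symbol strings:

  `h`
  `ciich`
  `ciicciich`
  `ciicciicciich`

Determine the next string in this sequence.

The strings grow by a fixed prefix ciic each time.
Applying this once more to ciicciicciich:

ciicciicciicciich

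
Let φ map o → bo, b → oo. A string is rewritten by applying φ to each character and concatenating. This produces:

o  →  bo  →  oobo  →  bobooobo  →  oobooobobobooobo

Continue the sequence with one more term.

bobooobobobooobooobooobobobooobo

Applying the rule to each of the 16 symbols of oobooobobobooobo gives the pieces bo bo oo bo bo bo oo bo oo bo oo bo bo bo oo bo, which concatenate to the answer.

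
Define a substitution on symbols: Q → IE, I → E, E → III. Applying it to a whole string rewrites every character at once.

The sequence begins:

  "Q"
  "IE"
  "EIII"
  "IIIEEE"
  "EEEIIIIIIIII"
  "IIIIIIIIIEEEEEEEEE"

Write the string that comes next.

Rewriting the 18 symbols of IIIIIIIIIEEEEEEEEE one by one yields E E E E E E E E E III III III III III III III III III; concatenated:

EEEEEEEEEIIIIIIIIIIIIIIIIIIIIIIIIIII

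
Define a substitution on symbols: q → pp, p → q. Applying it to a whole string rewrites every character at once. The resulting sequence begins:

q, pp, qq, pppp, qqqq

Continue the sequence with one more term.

Expanding qqqq: q→pp, q→pp, q→pp, q→pp. Concatenated: pp pp pp pp.

pppppppp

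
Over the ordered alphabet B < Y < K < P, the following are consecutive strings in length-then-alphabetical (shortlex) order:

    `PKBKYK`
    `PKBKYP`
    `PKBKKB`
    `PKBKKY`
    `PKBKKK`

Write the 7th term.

PKBKPB

Continuing the enumeration 2 steps past PKBKKK: PKBKKK → PKBKKP → (answer).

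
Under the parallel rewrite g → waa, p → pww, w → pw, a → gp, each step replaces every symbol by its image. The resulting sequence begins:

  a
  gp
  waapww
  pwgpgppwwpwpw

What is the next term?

pwwpwwaapwwwaapwwpwwpwpwpwwpwpwwpw

φ(pwgpgppwwpwpw) expands symbol-by-symbol to pww pw waa pww waa pww pww pw pw pww pw pww pw; joining the 13 pieces gives the next term.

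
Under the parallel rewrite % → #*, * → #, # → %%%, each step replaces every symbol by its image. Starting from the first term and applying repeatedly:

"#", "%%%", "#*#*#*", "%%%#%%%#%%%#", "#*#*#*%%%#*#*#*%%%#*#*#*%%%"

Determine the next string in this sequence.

%%%#%%%#%%%##*#*#*%%%#%%%#%%%##*#*#*%%%#%%%#%%%##*#*#*

Replace each of the 27 characters of #*#*#*%%%#*#*#*%%%#*#*#*%%% in place — %%% # %%% # %%% # #* #* #* %%% # %%% # %%% # #* #* #* %%% # %%% # %%% # #* #* #* — and concatenate.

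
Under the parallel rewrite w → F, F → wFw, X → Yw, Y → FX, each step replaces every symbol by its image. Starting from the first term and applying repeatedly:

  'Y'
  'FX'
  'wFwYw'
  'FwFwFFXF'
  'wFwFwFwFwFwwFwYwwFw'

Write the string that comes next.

Replace each of the 19 characters of wFwFwFwFwFwwFwYwwFw in place — F wFw F wFw F wFw F wFw F wFw F F wFw F FX F F wFw F — and concatenate.

FwFwFwFwFwFwFwFwFwFwFFwFwFFXFFwFwF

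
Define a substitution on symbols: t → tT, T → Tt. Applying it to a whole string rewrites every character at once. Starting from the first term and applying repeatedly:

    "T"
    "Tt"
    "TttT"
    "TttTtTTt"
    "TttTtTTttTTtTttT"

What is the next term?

Applying the rule to each of the 16 symbols of TttTtTTttTTtTttT gives the pieces Tt tT tT Tt tT Tt Tt tT tT Tt Tt tT Tt tT tT Tt, which concatenate to the answer.

TttTtTTttTTtTttTtTTtTttTTttTtTTt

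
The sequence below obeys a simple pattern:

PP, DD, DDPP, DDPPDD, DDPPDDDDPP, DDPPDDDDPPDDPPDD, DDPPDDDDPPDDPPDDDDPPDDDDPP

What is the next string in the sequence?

DDPPDDDDPPDDPPDDDDPPDDDDPPDDPPDDDDPPDDPPDD

From term 3 onward, concatenate the last term with the second-to-last: DD·PP = DDPP, DDPP·DD = DDPPDD, …
So term 8 is DDPPDDDDPPDDPPDDDDPPDDDDPP·DDPPDDDDPPDDPPDD.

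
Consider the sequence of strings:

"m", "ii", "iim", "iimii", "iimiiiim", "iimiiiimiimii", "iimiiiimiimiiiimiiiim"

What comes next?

iimiiiimiimiiiimiiiimiimiiiimiimii

Each term (from the third on) is the previous term followed by the one before it: term 3 = ii·m = iim.
So term 8 is iimiiiimiimiiiimiiiim·iimiiiimiimii.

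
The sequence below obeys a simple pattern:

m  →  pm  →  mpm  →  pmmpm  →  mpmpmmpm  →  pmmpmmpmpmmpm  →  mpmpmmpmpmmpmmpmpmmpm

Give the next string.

pmmpmmpmpmmpmmpmpmmpmpmmpmmpmpmmpm

This is a Fibonacci-style word recurrence s(k) = s(k−2)·s(k−1): e.g. m·pm = mpm.
The next term joins pmmpmmpmpmmpm and mpmpmmpmpmmpmmpmpmmpm.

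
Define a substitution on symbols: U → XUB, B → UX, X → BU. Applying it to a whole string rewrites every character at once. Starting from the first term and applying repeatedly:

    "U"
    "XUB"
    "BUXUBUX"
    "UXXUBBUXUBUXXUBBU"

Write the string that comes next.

XUBBUBUXUBUXUXXUBBUXUBUXXUBBUBUXUBUXUXXUB

Applying the rule to each of the 17 symbols of UXXUBBUXUBUXXUBBU gives the pieces XUB BU BU XUB UX UX XUB BU XUB UX XUB BU BU XUB UX UX XUB, which concatenate to the answer.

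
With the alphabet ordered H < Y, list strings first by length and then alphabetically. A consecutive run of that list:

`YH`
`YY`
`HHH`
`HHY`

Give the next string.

HYH

Find the rightmost character of HHY below Y, bump it to the next letter, and reset everything to its right to H.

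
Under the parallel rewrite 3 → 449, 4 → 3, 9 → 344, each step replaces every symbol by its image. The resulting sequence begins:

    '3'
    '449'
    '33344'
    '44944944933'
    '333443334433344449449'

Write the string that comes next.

4494494493344944944933449449449333334433344

φ(333443334433344449449) expands symbol-by-symbol to 449 449 449 3 3 449 449 449 3 3 449 449 449 3 3 3 3 344 3 3 344; joining the 21 pieces gives the next term.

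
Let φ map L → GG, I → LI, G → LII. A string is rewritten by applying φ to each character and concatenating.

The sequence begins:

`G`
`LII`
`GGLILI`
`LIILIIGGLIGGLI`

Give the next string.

Applying the rule to each of the 14 symbols of LIILIIGGLIGGLI gives the pieces GG LI LI GG LI LI LII LII GG LI LII LII GG LI, which concatenate to the answer.

GGLILIGGLILILIILIIGGLILIILIIGGLI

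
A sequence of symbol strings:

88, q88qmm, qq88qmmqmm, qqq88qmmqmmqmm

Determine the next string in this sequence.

s(k+1) = q·s(k)·qmm, so each term gains q as a prefix and qmm as a suffix.
Applying this once more to qqq88qmmqmmqmm:

qqqq88qmmqmmqmmqmm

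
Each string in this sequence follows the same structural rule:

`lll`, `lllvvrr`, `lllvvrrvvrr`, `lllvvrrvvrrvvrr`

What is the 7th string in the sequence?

lllvvrrvvrrvvrrvvrrvvrrvvrr

Every step adds vvrr to the end: s(k+1) = s(k)·vvrr.
From lllvvrrvvrrvvrr, 3 further steps: lllvvrrvvrrvvrr → lllvvrrvvrrvvrrvvrr → lllvvrrvvrrvvrrvvrrvvrr → (answer).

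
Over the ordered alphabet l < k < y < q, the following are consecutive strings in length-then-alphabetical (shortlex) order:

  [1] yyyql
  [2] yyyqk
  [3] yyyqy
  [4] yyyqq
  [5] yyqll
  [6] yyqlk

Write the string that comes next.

yyqly

Treat yyqlk as a base-4 numeral over the given alphabet and add one, carrying through any trailing q's.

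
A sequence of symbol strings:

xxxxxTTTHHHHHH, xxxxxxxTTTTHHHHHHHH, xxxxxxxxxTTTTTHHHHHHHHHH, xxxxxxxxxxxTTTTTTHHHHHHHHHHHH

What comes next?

xxxxxxxxxxxxxTTTTTTTHHHHHHHHHHHHHH

Term n consists of 2n+1 x's, followed by n+1 T's, followed by 2n+2 H's, where the shown terms are n = 2, 3, 4, 5.
For the next term, n = 6, so the run lengths are 13, 7, 14.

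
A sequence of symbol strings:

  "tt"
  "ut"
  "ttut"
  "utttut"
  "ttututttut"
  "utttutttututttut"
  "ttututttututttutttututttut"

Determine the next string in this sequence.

This is a Fibonacci-style word recurrence s(k) = s(k−2)·s(k−1): e.g. tt·ut = ttut.
The next term joins utttutttututttut and ttututttututttutttututttut.

utttutttututttutttututttututttutttututttut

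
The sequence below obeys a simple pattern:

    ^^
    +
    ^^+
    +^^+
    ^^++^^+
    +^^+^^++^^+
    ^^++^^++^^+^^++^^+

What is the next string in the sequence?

From term 3 onward, concatenate the second-to-last term with the last: ^^·+ = ^^+, +·^^+ = +^^+, …
The next term joins +^^+^^++^^+ and ^^++^^++^^+^^++^^+.

+^^+^^++^^+^^++^^++^^+^^++^^+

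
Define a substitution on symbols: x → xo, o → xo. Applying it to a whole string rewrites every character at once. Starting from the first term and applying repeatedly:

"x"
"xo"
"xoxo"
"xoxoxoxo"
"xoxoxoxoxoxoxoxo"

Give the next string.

Replace each of the 16 characters of xoxoxoxoxoxoxoxo in place — xo xo xo xo xo xo xo xo xo xo xo xo xo xo xo xo — and concatenate.

xoxoxoxoxoxoxoxoxoxoxoxoxoxoxoxo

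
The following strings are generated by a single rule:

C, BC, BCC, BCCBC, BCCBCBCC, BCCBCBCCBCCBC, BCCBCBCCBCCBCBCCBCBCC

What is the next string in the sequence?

From term 3 onward, concatenate the last term with the second-to-last: BC·C = BCC, BCC·BC = BCCBC, …
Continuing: BCCBCBCCBCCBCBCCBCBCC · BCCBCBCCBCCBC gives term 8.

BCCBCBCCBCCBCBCCBCBCCBCCBCBCCBCCBC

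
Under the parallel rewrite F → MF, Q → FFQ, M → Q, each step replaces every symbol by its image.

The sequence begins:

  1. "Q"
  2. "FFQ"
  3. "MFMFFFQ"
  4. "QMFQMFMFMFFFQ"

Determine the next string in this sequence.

FFQQMFFFQQMFQMFQMFMFMFFFQ

φ(QMFQMFMFMFFFQ) expands symbol-by-symbol to FFQ Q MF FFQ Q MF Q MF Q MF MF MF FFQ; joining the 13 pieces gives the next term.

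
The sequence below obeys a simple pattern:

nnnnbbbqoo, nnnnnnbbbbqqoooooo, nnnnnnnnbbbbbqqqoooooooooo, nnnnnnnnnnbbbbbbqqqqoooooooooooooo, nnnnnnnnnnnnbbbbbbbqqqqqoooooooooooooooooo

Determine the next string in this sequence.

nnnnnnnnnnnnnnbbbbbbbbqqqqqqoooooooooooooooooooooo

The n-th term is 2n+2 n's then n+2 b's then n q's then 4n-2 o's (n = 1, 2, …).
For the next term, n = 6, so the run lengths are 14, 8, 6, 22.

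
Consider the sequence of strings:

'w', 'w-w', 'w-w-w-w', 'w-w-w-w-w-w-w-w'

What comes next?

Every step duplicates the string with '-' between the halves.
Doubling w-w-w-w-w-w-w-w with '-' between the halves:

w-w-w-w-w-w-w-w-w-w-w-w-w-w-w-w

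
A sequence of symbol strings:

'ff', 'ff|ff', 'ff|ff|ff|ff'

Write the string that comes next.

ff|ff|ff|ff|ff|ff|ff|ff

s(k+1) = s(k)·|·s(k) — each term doubles the last with '|' between the halves.
So the next term is two copies of ff|ff|ff|ff with '|' between the halves.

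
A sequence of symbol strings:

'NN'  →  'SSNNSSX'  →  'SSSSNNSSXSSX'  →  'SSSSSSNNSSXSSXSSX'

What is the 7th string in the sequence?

Every step adds SS to the front and SSX to the end of the previous string.
From SSSSSSNNSSXSSXSSX, 3 further steps: SSSSSSNNSSXSSXSSX → SSSSSSSSNNSSXSSXSSXSSX → SSSSSSSSSSNNSSXSSXSSXSSXSSX → (answer).

SSSSSSSSSSSSNNSSXSSXSSXSSXSSXSSX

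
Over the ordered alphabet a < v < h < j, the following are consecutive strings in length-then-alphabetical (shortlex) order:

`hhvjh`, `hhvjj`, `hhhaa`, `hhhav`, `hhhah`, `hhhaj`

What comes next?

The successor of hhhaj increments the rightmost position that isn't already j and resets every position after it to a.

hhhva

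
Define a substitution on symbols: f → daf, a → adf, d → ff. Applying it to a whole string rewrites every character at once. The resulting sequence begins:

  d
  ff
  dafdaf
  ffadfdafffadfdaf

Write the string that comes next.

Rewriting the 16 symbols of ffadfdafffadfdaf one by one yields daf daf adf ff daf ff adf daf daf daf adf ff daf ff adf daf; concatenated:

dafdafadfffdafffadfdafdafdafadfffdafffadfdaf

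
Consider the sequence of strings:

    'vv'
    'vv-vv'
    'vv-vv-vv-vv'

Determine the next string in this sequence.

Every step duplicates the string with '-' between the halves.
One more doubling of vv-vv-vv-vv gives the answer.

vv-vv-vv-vv-vv-vv-vv-vv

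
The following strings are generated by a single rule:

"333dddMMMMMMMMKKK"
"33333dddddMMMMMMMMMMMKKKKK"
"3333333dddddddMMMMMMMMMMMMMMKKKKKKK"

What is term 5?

33333333333dddddddddddMMMMMMMMMMMMMMMMMMMMKKKKKKKKKKK

Reading off run lengths: 3 runs 3, 5, 7; d runs 3, 5, 7; M runs 8, 11, 14; K runs 3, 5, 7 — each is linear in n, where the shown terms are n = 2, 3, 4.
At n = 6 the blocks have lengths 11, 11, 20, 11.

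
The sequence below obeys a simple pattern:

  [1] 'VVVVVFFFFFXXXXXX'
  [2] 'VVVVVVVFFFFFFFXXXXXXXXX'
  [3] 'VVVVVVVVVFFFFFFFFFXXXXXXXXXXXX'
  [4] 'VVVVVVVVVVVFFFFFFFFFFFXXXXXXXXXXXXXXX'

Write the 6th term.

Each string has the form V^{2n+3} F^{2n+3} X^{3n+3} (n = 1, 2, …).
For term 6, n = 6, so the run lengths are 15, 15, 21.

VVVVVVVVVVVVVVVFFFFFFFFFFFFFFFXXXXXXXXXXXXXXXXXXXXX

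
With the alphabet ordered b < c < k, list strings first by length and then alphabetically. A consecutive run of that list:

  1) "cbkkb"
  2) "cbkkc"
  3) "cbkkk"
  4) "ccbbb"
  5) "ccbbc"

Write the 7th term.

Advancing 2 positions from ccbbc through ccbbc → ccbbk reaches term 7.

ccbcb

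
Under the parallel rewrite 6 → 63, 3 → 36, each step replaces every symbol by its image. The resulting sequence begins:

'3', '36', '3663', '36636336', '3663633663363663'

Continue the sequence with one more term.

φ(3663633663363663) expands symbol-by-symbol to 36 63 63 36 63 36 36 63 63 36 36 63 36 63 63 36; joining the 16 pieces gives the next term.

36636336633636636336366336636336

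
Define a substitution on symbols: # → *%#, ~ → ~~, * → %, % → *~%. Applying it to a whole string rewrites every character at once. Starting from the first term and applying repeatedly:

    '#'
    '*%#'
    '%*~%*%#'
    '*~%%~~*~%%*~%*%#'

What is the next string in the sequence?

Applying the rule to each of the 16 symbols of *~%%~~*~%%*~%*%# gives the pieces % ~~ *~% *~% ~~ ~~ % ~~ *~% *~% % ~~ *~% % *~% *%#, which concatenate to the answer.

%~~*~%*~%~~~~%~~*~%*~%%~~*~%%*~%*%#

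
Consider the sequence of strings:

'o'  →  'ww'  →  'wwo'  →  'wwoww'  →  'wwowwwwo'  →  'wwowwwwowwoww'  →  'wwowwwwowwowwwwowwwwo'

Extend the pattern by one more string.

wwowwwwowwowwwwowwwwowwowwwwowwoww

Each term (from the third on) is the previous term followed by the one before it: term 3 = ww·o = wwo.
The next term joins wwowwwwowwowwwwowwwwo and wwowwwwowwoww.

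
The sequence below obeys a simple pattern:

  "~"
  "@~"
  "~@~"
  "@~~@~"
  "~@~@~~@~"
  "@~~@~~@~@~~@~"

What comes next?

~@~@~~@~@~~@~~@~@~~@~

Each term (from the third on) is the two preceding terms concatenated in order: term 3 = ~·@~ = ~@~.
Continuing: ~@~@~~@~ · @~~@~~@~@~~@~ gives term 7.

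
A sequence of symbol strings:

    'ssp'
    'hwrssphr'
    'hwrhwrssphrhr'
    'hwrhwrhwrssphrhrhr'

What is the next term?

Every step adds hwr to the front and hr to the end of the previous string.
So the next term is hwr·hwrhwrhwrssphrhrhr·hr.

hwrhwrhwrhwrssphrhrhrhr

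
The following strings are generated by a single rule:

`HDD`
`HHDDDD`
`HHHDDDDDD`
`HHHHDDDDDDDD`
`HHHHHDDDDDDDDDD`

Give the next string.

The n-th term is n H's then 2n D's (n = 1, 2, …).
For the next term, n = 6, so the run lengths are 6, 12.

HHHHHHDDDDDDDDDDDD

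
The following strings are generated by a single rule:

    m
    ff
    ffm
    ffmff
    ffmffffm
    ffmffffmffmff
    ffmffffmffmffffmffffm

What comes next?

ffmffffmffmffffmffffmffmffffmffmff

This is a Fibonacci-style word recurrence s(k) = s(k−1)·s(k−2): e.g. ff·m = ffm.
So term 8 is ffmffffmffmffffmffffm·ffmffffmffmff.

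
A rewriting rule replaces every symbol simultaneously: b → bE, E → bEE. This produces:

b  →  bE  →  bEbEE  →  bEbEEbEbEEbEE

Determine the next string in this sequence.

bEbEEbEbEEbEEbEbEEbEbEEbEEbEbEEbEE

φ(bEbEEbEbEEbEE) expands symbol-by-symbol to bE bEE bE bEE bEE bE bEE bE bEE bEE bE bEE bEE; joining the 13 pieces gives the next term.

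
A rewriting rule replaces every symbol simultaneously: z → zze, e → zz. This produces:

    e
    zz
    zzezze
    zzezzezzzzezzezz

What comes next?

zzezzezzzzezzezzzzezzezzezzezzzzezzezzzzezze

φ(zzezzezzzzezzezz) expands symbol-by-symbol to zze zze zz zze zze zz zze zze zze zze zz zze zze zz zze zze; joining the 16 pieces gives the next term.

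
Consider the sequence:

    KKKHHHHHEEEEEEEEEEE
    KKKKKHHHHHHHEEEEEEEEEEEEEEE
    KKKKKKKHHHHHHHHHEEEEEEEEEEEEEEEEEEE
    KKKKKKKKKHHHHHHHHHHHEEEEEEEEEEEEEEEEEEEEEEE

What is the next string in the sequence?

KKKKKKKKKKKHHHHHHHHHHHHHEEEEEEEEEEEEEEEEEEEEEEEEEEE

Reading off run lengths: K runs 3, 5, 7, 9; H runs 5, 7, 9, 11; E runs 11, 15, 19, 23 — each is linear in n, where the shown terms are n = 2, 3, 4, 5.
For the next term, n = 6, so the run lengths are 11, 13, 27.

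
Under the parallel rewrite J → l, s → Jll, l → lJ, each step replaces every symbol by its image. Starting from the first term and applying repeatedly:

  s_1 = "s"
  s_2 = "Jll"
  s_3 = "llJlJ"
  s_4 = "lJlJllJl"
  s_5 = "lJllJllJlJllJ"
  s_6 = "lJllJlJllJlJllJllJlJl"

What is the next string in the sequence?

φ(lJllJlJllJlJllJllJlJl) expands symbol-by-symbol to lJ l lJ lJ l lJ l lJ lJ l lJ l lJ lJ l lJ lJ l lJ l lJ; joining the 21 pieces gives the next term.

lJllJlJllJllJlJllJllJlJllJlJllJllJ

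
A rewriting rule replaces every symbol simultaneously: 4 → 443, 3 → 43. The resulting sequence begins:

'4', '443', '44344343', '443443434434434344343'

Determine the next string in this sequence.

Rewriting the 21 symbols of 443443434434434344343 one by one yields 443 443 43 443 443 43 443 43 443 443 43 443 443 43 443 43 443 443 43 443 43; concatenated:

4434434344344343443434434434344344343443434434434344343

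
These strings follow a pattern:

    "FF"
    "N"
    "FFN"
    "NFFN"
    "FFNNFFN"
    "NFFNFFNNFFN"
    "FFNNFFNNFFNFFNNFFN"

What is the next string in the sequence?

This is a Fibonacci-style word recurrence s(k) = s(k−2)·s(k−1): e.g. FF·N = FFN.
So term 8 is NFFNFFNNFFN·FFNNFFNNFFNFFNNFFN.

NFFNFFNNFFNFFNNFFNNFFNFFNNFFN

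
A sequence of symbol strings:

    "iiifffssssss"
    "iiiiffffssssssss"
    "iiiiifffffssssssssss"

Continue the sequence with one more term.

Term n consists of n i's, followed by n f's, followed by 2n s's, where the shown terms are n = 3, 4, 5.
At n = 6 the blocks have lengths 6, 6, 12.

iiiiiiffffffssssssssssss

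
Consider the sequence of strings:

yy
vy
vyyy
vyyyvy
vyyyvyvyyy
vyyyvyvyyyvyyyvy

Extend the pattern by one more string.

vyyyvyvyyyvyyyvyvyyyvyvyyy

Each term (from the third on) is the previous term followed by the one before it: term 3 = vy·yy = vyyy.
The next term joins vyyyvyvyyyvyyyvy and vyyyvyvyyy.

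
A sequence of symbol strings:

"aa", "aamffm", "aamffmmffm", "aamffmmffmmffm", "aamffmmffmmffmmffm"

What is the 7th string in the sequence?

Each term is the previous one with mffm appended.
From aamffmmffmmffmmffm, 2 further steps: aamffmmffmmffmmffm → aamffmmffmmffmmffmmffm → (answer).

aamffmmffmmffmmffmmffmmffm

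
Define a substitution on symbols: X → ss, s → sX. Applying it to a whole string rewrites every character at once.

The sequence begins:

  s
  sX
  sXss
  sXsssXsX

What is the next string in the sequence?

sXsssXsXsXsssXss

Rewriting each symbol of sXsssXsX: s→sX, X→ss, s→sX, s→sX, s→sX, X→ss, s→sX, X→ss, which concatenates to sX ss sX sX sX ss sX ss.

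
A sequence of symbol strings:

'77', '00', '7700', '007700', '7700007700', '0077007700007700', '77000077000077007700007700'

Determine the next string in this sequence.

007700770000770077000077000077007700007700

From term 3 onward, concatenate the second-to-last term with the last: 77·00 = 7700, 00·7700 = 007700, …
So term 8 is 0077007700007700·77000077000077007700007700.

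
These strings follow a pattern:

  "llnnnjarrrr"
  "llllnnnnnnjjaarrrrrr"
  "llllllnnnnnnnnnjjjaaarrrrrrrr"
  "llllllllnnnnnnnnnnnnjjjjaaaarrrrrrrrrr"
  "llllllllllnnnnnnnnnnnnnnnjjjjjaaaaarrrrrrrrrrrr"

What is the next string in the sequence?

llllllllllllnnnnnnnnnnnnnnnnnnjjjjjjaaaaaarrrrrrrrrrrrrr

Each string has the form l^{2n} n^{3n} j^{n} a^{n} r^{2n+2} (n = 1, 2, …).
Setting n = 6 gives 12, 18, 6, 6, 14 characters in each block.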